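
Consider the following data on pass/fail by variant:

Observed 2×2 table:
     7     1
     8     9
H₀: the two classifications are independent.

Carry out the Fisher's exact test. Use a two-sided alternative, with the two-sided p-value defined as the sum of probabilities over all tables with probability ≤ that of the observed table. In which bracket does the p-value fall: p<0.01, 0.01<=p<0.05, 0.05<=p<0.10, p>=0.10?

p-value bracket: 0.05<=p<0.10

Margins: r₁=8, r₂=17, c₁=15, c₂=10, n=25
p_obs = C(8,7)·C(17,8)/C(25,15); sum pmf over tables with pmf ≤ p_obs
p-value (two-sided) = 0.08754
→ bracket: 0.05<=p<0.10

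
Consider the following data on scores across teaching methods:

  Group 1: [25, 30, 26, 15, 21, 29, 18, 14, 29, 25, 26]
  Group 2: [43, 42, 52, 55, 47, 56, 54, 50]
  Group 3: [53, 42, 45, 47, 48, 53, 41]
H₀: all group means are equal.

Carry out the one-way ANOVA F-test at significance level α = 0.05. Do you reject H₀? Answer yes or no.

reject H₀: yes

Group means [23.45, 49.88, 47.00], grand mean 37.923
SSB = Σnᵢ(x̄ᵢ−x̄)² = 4022.244; SSW = ΣΣ(x−x̄ᵢ)² = 659.602
MSB = 4022.244/2 = 2011.1219; MSW = 659.602/23 = 28.6784
F = MSB/MSW = 70.1268
df = (2, 23)
p-value (upper-tail) = 0.00000
At α=0.05: p < α → reject H₀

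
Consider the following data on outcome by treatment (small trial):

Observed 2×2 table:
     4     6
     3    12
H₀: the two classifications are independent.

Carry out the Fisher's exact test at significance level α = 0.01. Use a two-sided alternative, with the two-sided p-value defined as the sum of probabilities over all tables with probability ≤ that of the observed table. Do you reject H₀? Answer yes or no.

Margins: r₁=10, r₂=15, c₁=7, c₂=18, n=25
p_obs = C(10,4)·C(15,3)/C(25,7); sum pmf over tables with pmf ≤ p_obs
p-value (two-sided) = 0.37813
At α=0.01: p ≥ α → fail to reject H₀

reject H₀: no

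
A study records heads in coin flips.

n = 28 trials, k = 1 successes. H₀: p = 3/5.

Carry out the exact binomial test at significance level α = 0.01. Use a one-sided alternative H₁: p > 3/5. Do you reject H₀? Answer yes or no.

reject H₀: no

Exact binomial: n=28, k=1, p₀=3/5=0.6000
P(X≥1) from Σ C(n,i)·p₀^i·(1−p₀)^(n−i)
p-value (one-sided, H₁ greater) = 1.00000
At α=0.01: p ≥ α → fail to reject H₀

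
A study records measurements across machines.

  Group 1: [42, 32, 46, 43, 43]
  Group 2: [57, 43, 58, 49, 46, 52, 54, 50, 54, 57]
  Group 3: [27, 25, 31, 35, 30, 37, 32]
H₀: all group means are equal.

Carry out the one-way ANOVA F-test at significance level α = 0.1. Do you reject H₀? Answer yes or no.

reject H₀: yes

Group means [41.20, 52.00, 31.00], grand mean 42.864
SSB = Σnᵢ(x̄ᵢ−x̄)² = 1833.791; SSW = ΣΣ(x−x̄ᵢ)² = 444.800
MSB = 1833.791/2 = 916.8955; MSW = 444.800/19 = 23.4105
F = MSB/MSW = 39.1659
df = (2, 19)
p-value (upper-tail) = 0.00000
At α=0.1: p < α → reject H₀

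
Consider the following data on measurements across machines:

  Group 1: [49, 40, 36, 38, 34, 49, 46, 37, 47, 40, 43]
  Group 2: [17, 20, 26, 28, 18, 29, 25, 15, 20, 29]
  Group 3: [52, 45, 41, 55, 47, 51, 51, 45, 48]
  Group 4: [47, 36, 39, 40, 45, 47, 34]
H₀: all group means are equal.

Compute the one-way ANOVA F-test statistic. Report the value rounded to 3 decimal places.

test statistic = 45.220

Group means [41.73, 22.70, 48.33, 41.14], grand mean 38.081
SSB = Σnᵢ(x̄ᵢ−x̄)² = 3523.618; SSW = ΣΣ(x−x̄ᵢ)² = 857.139
MSB = 3523.618/3 = 1174.5393; MSW = 857.139/33 = 25.9739
F = MSB/MSW = 45.2200
df = (3, 33)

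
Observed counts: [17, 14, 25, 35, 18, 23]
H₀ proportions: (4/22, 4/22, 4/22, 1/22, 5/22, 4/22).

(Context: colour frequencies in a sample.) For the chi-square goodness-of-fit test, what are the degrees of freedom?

df = k − 1 = 6 − 1 = 5

degrees of freedom = 5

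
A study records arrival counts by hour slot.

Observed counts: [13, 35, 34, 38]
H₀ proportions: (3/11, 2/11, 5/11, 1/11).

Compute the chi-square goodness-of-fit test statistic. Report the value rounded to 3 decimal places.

n = 120; E_i = n·p_i = [32.73, 21.82, 54.55, 10.91]
χ² = (13−32.73)²/32.73 + (35−21.82)²/21.82 + (34−54.55)²/54.55 + (38−10.91)²/10.91 = 94.8697
df = 3

test statistic = 94.870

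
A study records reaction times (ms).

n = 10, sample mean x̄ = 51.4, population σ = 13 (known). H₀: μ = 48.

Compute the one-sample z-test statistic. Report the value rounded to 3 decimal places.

SE = σ/√n = 13/√10 = 4.1110
z = (x̄−μ₀)/SE = (51.4−48)/4.1110 = 0.8271

test statistic = 0.827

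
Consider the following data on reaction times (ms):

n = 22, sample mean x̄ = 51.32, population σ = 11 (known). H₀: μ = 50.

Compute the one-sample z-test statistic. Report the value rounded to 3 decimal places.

SE = σ/√n = 11/√22 = 2.3452
z = (x̄−μ₀)/SE = (51.32−50)/2.3452 = 0.5628

test statistic = 0.563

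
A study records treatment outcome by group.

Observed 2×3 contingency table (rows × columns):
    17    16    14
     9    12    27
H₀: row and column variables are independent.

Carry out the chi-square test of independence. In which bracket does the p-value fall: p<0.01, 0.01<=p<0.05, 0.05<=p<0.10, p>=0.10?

Row totals [47, 48], col totals [26, 28, 41], n=95
χ² = (17−12.86)²/12.86 + (16−13.85)²/13.85 + (14−20.28)²/20.28 + (9−13.14)²/13.14 + (12−14.15)²/14.15 + (27−20.72)²/20.72 = 7.1452
df = 2
p-value (upper-tail) = 0.02808
→ bracket: 0.01<=p<0.05

p-value bracket: 0.01<=p<0.05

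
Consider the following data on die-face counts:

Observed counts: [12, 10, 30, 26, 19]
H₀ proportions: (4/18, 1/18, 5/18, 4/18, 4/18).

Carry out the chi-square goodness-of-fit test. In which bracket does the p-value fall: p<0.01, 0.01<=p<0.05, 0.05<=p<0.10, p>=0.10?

n = 97; E_i = n·p_i = [21.56, 5.39, 26.94, 21.56, 21.56]
χ² = (12−21.56)²/21.56 + (10−5.39)²/5.39 + (30−26.94)²/26.94 + (26−21.56)²/21.56 + (19−21.56)²/21.56 = 9.7474
df = 4
p-value (upper-tail) = 0.04490
→ bracket: 0.01<=p<0.05

p-value bracket: 0.01<=p<0.05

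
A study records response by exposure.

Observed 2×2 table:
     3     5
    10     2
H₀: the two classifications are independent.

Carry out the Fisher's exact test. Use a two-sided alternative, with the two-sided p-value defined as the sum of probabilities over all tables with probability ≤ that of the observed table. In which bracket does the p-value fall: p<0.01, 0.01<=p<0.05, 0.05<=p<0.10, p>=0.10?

Margins: r₁=8, r₂=12, c₁=13, c₂=7, n=20
p_obs = C(8,3)·C(12,10)/C(20,13); sum pmf over tables with pmf ≤ p_obs
p-value (two-sided) = 0.06233
→ bracket: 0.05<=p<0.10

p-value bracket: 0.05<=p<0.10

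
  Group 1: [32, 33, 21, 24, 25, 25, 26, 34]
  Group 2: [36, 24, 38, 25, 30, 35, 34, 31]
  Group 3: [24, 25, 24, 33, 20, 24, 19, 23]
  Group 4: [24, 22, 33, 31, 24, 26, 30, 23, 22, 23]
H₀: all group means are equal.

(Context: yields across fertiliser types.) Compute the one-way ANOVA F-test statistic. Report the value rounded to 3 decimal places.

Group means [27.50, 31.62, 24.00, 25.80], grand mean 27.147
SSB = Σnᵢ(x̄ᵢ−x̄)² = 258.790; SSW = ΣΣ(x−x̄ᵢ)² = 615.475
MSB = 258.790/3 = 86.2632; MSW = 615.475/30 = 20.5158
F = MSB/MSW = 4.2047
df = (3, 30)

test statistic = 4.205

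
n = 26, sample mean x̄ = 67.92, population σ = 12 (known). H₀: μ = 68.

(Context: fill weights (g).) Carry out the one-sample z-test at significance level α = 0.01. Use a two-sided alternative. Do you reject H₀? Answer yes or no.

SE = σ/√n = 12/√26 = 2.3534
z = (x̄−μ₀)/SE = (67.92−68)/2.3534 = -0.0340
p-value (two-sided) = 0.97288
At α=0.01: p ≥ α → fail to reject H₀

reject H₀: no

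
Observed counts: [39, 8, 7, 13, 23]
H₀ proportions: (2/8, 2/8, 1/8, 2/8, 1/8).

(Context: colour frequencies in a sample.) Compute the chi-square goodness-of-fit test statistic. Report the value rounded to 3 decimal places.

test statistic = 39.333

n = 90; E_i = n·p_i = [22.50, 22.50, 11.25, 22.50, 11.25]
χ² = (39−22.50)²/22.50 + (8−22.50)²/22.50 + (7−11.25)²/11.25 + (13−22.50)²/22.50 + (23−11.25)²/11.25 = 39.3333
df = 4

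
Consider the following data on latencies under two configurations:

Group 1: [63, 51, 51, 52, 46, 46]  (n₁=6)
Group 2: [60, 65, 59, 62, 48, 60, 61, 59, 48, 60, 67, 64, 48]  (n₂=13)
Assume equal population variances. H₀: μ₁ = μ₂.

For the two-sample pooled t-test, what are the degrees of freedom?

degrees of freedom = 17

df = n₁ + n₂ − 2 = 6 + 13 − 2 = 17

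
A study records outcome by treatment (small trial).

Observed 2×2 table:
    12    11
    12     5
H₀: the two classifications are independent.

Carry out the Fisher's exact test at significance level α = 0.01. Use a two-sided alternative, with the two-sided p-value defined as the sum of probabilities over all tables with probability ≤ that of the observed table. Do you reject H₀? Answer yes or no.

Margins: r₁=23, r₂=17, c₁=24, c₂=16, n=40
p_obs = C(23,12)·C(17,12)/C(40,24); sum pmf over tables with pmf ≤ p_obs
p-value (two-sided) = 0.33222
At α=0.01: p ≥ α → fail to reject H₀

reject H₀: no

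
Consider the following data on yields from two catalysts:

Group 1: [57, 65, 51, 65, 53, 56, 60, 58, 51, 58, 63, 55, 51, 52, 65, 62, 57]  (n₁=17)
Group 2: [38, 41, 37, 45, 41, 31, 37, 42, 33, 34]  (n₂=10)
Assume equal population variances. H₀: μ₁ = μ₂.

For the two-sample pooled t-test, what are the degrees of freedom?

df = n₁ + n₂ − 2 = 17 + 10 − 2 = 25

degrees of freedom = 25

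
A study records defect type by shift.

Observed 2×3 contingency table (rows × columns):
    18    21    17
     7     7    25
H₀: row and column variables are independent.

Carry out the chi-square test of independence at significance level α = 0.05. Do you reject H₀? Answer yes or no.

Row totals [56, 39], col totals [25, 28, 42], n=95
χ² = (18−14.74)²/14.74 + (21−16.51)²/16.51 + (17−24.76)²/24.76 + (7−10.26)²/10.26 + (7−11.49)²/11.49 + (25−17.24)²/17.24 = 10.6632
df = 2
p-value (upper-tail) = 0.00484
At α=0.05: p < α → reject H₀

reject H₀: yes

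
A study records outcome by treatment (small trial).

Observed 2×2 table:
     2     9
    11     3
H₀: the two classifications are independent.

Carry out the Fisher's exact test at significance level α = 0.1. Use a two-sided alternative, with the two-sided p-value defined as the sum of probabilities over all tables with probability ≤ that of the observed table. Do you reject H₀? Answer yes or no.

reject H₀: yes

Margins: r₁=11, r₂=14, c₁=13, c₂=12, n=25
p_obs = C(11,2)·C(14,11)/C(25,13); sum pmf over tables with pmf ≤ p_obs
p-value (two-sided) = 0.00483
At α=0.1: p < α → reject H₀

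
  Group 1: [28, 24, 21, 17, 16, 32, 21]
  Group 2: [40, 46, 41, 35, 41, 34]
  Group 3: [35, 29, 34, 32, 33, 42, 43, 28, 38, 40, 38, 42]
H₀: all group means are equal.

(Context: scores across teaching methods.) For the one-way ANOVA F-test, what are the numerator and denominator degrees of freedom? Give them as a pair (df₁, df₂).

k = 3 groups, N = 25 total
df = (k−1, N−k) = (3−1, 25−3) = (2, 22)

degrees of freedom = [2, 22]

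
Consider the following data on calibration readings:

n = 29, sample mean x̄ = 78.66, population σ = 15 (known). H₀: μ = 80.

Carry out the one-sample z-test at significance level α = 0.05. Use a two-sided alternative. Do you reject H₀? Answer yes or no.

SE = σ/√n = 15/√29 = 2.7854
z = (x̄−μ₀)/SE = (78.66−80)/2.7854 = -0.4811
p-value (two-sided) = 0.63046
At α=0.05: p ≥ α → fail to reject H₀

reject H₀: no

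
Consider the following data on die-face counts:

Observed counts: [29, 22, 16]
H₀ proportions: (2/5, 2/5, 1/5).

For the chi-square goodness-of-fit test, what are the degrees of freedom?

degrees of freedom = 2

df = k − 1 = 3 − 1 = 2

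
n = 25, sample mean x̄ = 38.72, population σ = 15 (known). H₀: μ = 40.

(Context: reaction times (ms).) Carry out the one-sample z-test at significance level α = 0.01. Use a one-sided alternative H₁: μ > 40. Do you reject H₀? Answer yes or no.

reject H₀: no

SE = σ/√n = 15/√25 = 3.0000
z = (x̄−μ₀)/SE = (38.72−40)/3.0000 = -0.4267
p-value (one-sided, H₁ greater) = 0.66519
At α=0.01: p ≥ α → fail to reject H₀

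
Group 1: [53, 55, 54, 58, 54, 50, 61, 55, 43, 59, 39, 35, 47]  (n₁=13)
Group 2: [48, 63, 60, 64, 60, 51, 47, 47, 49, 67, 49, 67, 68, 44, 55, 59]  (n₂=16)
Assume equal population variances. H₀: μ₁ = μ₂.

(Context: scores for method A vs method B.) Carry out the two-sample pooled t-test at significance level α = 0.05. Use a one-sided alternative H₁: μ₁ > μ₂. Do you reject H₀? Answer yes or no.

reject H₀: no

x̄₁=51.000, s₁=7.895, n₁=13
x̄₂=56.125, s₂=8.302, n₂=16
s_p² = [12·7.895² + 15·8.302²]/27 = 65.9907
SE = √(s_p²·(1/13+1/16)) = 3.0333
t = (51.000−56.125)/3.0333 = -1.6896
df = 27
p-value (one-sided, H₁ greater) = 0.94869
At α=0.05: p ≥ α → fail to reject H₀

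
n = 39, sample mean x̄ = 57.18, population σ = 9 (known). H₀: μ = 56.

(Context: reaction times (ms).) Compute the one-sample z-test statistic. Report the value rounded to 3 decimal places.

test statistic = 0.819

SE = σ/√n = 9/√39 = 1.4412
z = (x̄−μ₀)/SE = (57.18−56)/1.4412 = 0.8188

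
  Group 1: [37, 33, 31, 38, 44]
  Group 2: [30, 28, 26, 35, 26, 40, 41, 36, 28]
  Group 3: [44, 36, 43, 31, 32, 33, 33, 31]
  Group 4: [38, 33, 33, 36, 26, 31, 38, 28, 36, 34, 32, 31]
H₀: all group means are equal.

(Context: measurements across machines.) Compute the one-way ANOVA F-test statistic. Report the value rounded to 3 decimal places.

test statistic = 1.227

Group means [36.60, 32.22, 35.38, 33.00], grand mean 33.882
SSB = Σnᵢ(x̄ᵢ−x̄)² = 88.899; SSW = ΣΣ(x−x̄ᵢ)² = 724.631
MSB = 88.899/3 = 29.6330; MSW = 724.631/30 = 24.1544
F = MSB/MSW = 1.2268
df = (3, 30)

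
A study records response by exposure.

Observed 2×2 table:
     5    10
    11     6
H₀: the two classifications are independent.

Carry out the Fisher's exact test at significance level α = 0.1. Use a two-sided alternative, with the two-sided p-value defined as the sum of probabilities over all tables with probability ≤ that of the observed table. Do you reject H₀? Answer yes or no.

Margins: r₁=15, r₂=17, c₁=16, c₂=16, n=32
p_obs = C(15,5)·C(17,11)/C(32,16); sum pmf over tables with pmf ≤ p_obs
p-value (two-sided) = 0.15561
At α=0.1: p ≥ α → fail to reject H₀

reject H₀: no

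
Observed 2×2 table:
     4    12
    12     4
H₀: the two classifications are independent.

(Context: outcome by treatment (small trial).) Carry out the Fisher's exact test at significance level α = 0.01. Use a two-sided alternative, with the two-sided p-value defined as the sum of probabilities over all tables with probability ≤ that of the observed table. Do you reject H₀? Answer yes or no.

Margins: r₁=16, r₂=16, c₁=16, c₂=16, n=32
p_obs = C(16,4)·C(16,12)/C(32,16); sum pmf over tables with pmf ≤ p_obs
p-value (two-sided) = 0.01211
At α=0.01: p ≥ α → fail to reject H₀

reject H₀: no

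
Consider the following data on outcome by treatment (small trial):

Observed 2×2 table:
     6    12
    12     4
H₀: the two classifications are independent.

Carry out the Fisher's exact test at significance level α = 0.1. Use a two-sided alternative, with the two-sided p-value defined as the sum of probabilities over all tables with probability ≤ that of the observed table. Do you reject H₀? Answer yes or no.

Margins: r₁=18, r₂=16, c₁=18, c₂=16, n=34
p_obs = C(18,6)·C(16,12)/C(34,18); sum pmf over tables with pmf ≤ p_obs
p-value (two-sided) = 0.02042
At α=0.1: p < α → reject H₀

reject H₀: yes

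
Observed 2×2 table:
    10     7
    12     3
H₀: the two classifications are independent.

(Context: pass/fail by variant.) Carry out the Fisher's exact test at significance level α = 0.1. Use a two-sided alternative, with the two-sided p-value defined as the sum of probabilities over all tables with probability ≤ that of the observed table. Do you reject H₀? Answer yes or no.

reject H₀: no

Margins: r₁=17, r₂=15, c₁=22, c₂=10, n=32
p_obs = C(17,10)·C(15,12)/C(32,22); sum pmf over tables with pmf ≤ p_obs
p-value (two-sided) = 0.26545
At α=0.1: p ≥ α → fail to reject H₀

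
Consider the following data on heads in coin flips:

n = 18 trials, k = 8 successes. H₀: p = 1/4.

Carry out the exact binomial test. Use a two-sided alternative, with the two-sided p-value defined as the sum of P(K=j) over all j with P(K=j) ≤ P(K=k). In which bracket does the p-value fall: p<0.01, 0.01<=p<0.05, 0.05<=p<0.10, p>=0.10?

p-value bracket: 0.05<=p<0.10

Exact binomial: n=18, k=8, p₀=1/4=0.2500
P(X=j) = C(n,j)·p₀^j·(1−p₀)^(n−j); p = Σ P(X=j) over j with P(X=j) ≤ P(X=8)
p-value (two-sided) = 0.09641
→ bracket: 0.05<=p<0.10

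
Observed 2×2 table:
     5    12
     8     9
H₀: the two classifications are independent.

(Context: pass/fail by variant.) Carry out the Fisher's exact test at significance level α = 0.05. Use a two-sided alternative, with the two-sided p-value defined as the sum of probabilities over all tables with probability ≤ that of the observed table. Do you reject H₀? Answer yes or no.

reject H₀: no

Margins: r₁=17, r₂=17, c₁=13, c₂=21, n=34
p_obs = C(17,5)·C(17,8)/C(34,13); sum pmf over tables with pmf ≤ p_obs
p-value (two-sided) = 0.48127
At α=0.05: p ≥ α → fail to reject H₀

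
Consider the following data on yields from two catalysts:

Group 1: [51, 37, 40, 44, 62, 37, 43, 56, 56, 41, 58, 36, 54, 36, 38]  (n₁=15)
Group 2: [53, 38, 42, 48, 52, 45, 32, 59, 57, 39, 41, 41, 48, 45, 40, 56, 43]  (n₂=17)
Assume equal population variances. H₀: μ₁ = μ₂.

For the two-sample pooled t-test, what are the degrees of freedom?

df = n₁ + n₂ − 2 = 15 + 17 − 2 = 30

degrees of freedom = 30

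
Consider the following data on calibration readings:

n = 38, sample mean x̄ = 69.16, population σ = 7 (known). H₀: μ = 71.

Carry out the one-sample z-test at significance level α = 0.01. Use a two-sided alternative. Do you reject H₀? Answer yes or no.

reject H₀: no

SE = σ/√n = 7/√38 = 1.1355
z = (x̄−μ₀)/SE = (69.16−71)/1.1355 = -1.6204
p-value (two-sided) = 0.10515
At α=0.01: p ≥ α → fail to reject H₀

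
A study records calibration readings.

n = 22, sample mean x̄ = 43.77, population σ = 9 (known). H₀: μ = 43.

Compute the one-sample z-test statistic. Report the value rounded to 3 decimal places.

test statistic = 0.401

SE = σ/√n = 9/√22 = 1.9188
z = (x̄−μ₀)/SE = (43.77−43)/1.9188 = 0.4013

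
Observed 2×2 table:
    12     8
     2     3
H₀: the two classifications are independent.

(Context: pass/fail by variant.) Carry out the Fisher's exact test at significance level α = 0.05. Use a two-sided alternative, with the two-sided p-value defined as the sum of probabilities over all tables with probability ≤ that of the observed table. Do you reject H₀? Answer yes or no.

reject H₀: no

Margins: r₁=20, r₂=5, c₁=14, c₂=11, n=25
p_obs = C(20,12)·C(5,2)/C(25,14); sum pmf over tables with pmf ≤ p_obs
p-value (two-sided) = 0.62319
At α=0.05: p ≥ α → fail to reject H₀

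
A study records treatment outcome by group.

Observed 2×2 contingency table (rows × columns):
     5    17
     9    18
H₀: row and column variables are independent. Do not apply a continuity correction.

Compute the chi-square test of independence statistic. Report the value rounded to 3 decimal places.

test statistic = 0.668

Row totals [22, 27], col totals [14, 35], n=49
χ² = (5−6.29)²/6.29 + (17−15.71)²/15.71 + (9−7.71)²/7.71 + (18−19.29)²/19.29 = 0.6682
df = 1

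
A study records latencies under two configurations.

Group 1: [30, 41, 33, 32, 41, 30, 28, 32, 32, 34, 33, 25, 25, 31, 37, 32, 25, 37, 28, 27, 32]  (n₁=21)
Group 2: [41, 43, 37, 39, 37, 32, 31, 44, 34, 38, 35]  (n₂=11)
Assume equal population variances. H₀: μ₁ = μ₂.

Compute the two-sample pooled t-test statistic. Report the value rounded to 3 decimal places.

test statistic = -3.402

x̄₁=31.667, s₁=4.630, n₁=21
x̄₂=37.364, s₂=4.225, n₂=11
s_p² = [20·4.630² + 10·4.225²]/30 = 20.2404
SE = √(s_p²·(1/21+1/11)) = 1.6745
t = (31.667−37.364)/1.6745 = -3.4022
df = 30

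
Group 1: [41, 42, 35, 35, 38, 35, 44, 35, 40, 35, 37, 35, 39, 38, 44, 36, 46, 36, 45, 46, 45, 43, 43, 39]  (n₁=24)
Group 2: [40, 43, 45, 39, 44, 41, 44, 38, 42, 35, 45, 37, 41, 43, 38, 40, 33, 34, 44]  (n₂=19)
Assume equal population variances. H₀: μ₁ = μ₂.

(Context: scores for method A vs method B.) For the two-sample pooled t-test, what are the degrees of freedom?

degrees of freedom = 41

df = n₁ + n₂ − 2 = 24 + 19 − 2 = 41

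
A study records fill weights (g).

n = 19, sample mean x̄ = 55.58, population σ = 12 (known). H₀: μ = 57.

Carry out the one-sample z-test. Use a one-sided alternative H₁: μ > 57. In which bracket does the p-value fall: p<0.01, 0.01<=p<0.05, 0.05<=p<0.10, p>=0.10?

SE = σ/√n = 12/√19 = 2.7530
z = (x̄−μ₀)/SE = (55.58−57)/2.7530 = -0.5158
p-value (one-sided, H₁ greater) = 0.69700
→ bracket: p>=0.10

p-value bracket: p>=0.10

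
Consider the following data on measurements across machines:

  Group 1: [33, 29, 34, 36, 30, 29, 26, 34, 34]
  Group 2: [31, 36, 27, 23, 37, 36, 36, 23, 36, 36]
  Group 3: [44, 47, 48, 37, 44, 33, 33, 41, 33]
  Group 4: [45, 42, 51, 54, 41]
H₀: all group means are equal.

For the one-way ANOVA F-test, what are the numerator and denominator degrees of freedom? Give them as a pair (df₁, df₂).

degrees of freedom = [3, 29]

k = 4 groups, N = 33 total
df = (k−1, N−k) = (4−1, 33−4) = (3, 29)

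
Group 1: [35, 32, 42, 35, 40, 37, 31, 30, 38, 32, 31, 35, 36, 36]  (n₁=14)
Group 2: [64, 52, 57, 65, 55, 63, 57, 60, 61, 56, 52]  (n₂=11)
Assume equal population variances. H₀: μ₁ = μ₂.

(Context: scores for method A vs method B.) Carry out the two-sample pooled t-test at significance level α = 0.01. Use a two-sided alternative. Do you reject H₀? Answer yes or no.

reject H₀: yes

x̄₁=35.000, s₁=3.552, n₁=14
x̄₂=58.364, s₂=4.567, n₂=11
s_p² = [13·3.552² + 10·4.567²]/23 = 16.1976
SE = √(s_p²·(1/14+1/11)) = 1.6216
t = (35.000−58.364)/1.6216 = -14.4080
df = 23
p-value (two-sided) = 0.00000
At α=0.01: p < α → reject H₀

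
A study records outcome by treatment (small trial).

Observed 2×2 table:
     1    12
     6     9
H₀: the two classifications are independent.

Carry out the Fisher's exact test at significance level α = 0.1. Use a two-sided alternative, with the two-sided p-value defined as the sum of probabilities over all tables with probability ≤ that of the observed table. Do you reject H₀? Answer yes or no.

reject H₀: yes

Margins: r₁=13, r₂=15, c₁=7, c₂=21, n=28
p_obs = C(13,1)·C(15,6)/C(28,7); sum pmf over tables with pmf ≤ p_obs
p-value (two-sided) = 0.08357
At α=0.1: p < α → reject H₀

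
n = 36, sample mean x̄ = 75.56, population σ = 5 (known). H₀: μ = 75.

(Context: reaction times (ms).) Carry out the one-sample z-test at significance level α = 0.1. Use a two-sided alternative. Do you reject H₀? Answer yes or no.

SE = σ/√n = 5/√36 = 0.8333
z = (x̄−μ₀)/SE = (75.56−75)/0.8333 = 0.6720
p-value (two-sided) = 0.50158
At α=0.1: p ≥ α → fail to reject H₀

reject H₀: no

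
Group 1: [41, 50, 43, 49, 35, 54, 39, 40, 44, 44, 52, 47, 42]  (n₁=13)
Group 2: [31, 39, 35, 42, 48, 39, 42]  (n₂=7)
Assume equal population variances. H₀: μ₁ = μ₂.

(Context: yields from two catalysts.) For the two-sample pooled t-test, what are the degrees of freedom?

degrees of freedom = 18

df = n₁ + n₂ − 2 = 13 + 7 − 2 = 18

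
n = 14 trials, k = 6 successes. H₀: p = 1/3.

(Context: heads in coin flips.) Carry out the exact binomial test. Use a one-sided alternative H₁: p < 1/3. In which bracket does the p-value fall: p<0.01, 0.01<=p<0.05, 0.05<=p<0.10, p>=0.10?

Exact binomial: n=14, k=6, p₀=1/3=0.3333
P(X≤6) from Σ C(n,i)·p₀^i·(1−p₀)^(n−i)
p-value (one-sided, H₁ less) = 0.85054
→ bracket: p>=0.10

p-value bracket: p>=0.10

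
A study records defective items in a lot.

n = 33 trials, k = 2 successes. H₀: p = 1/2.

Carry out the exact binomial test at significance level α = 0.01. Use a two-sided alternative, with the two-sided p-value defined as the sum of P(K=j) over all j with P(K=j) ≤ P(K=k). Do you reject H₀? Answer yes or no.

reject H₀: yes

Exact binomial: n=33, k=2, p₀=1/2=0.5000
P(X=j) = C(n,j)·p₀^j·(1−p₀)^(n−j); p = Σ P(X=j) over j with P(X=j) ≤ P(X=2)
p-value (two-sided) = 0.00000
At α=0.01: p < α → reject H₀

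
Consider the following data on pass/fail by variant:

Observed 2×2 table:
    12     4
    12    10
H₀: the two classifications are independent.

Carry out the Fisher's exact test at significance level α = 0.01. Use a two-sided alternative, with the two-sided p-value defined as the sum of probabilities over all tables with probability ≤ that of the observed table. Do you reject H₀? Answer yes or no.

reject H₀: no

Margins: r₁=16, r₂=22, c₁=24, c₂=14, n=38
p_obs = C(16,12)·C(22,12)/C(38,24); sum pmf over tables with pmf ≤ p_obs
p-value (two-sided) = 0.30871
At α=0.01: p ≥ α → fail to reject H₀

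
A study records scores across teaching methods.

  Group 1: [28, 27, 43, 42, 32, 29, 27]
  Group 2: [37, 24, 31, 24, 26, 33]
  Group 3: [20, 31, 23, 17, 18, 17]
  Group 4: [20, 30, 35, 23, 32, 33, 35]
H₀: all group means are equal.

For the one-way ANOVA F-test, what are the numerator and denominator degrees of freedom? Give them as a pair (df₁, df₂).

k = 4 groups, N = 26 total
df = (k−1, N−k) = (4−1, 26−4) = (3, 22)

degrees of freedom = [3, 22]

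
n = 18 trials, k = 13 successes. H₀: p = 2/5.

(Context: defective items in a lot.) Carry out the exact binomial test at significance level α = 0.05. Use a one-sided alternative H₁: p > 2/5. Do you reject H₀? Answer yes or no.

reject H₀: yes

Exact binomial: n=18, k=13, p₀=2/5=0.4000
P(X≥13) from Σ C(n,i)·p₀^i·(1−p₀)^(n−i)
p-value (one-sided, H₁ greater) = 0.00575
At α=0.05: p < α → reject H₀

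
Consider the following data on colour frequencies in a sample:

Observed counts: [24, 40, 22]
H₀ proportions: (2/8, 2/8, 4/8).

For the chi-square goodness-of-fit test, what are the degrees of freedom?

df = k − 1 = 3 − 1 = 2

degrees of freedom = 2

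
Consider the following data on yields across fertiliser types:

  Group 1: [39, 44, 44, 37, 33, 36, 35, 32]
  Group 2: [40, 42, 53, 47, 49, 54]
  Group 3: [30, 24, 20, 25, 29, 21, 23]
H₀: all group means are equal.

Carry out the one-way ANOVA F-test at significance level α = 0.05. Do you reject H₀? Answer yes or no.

reject H₀: yes

Group means [37.50, 47.50, 24.57], grand mean 36.048
SSB = Σnᵢ(x̄ᵢ−x̄)² = 1725.738; SSW = ΣΣ(x−x̄ᵢ)² = 393.214
MSB = 1725.738/2 = 862.8690; MSW = 393.214/18 = 21.8452
F = MSB/MSW = 39.4992
df = (2, 18)
p-value (upper-tail) = 0.00000
At α=0.05: p < α → reject H₀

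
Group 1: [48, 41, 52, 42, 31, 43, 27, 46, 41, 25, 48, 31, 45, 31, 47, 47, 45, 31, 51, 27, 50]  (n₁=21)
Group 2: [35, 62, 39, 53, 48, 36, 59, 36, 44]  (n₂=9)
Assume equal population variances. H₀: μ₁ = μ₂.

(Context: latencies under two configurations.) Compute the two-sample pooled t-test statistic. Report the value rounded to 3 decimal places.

x̄₁=40.429, s₁=8.875, n₁=21
x̄₂=45.778, s₂=10.317, n₂=9
s_p² = [20·8.875² + 8·10.317²]/28 = 86.6678
SE = √(s_p²·(1/21+1/9)) = 3.7090
t = (40.429−45.778)/3.7090 = -1.4422
df = 28

test statistic = -1.442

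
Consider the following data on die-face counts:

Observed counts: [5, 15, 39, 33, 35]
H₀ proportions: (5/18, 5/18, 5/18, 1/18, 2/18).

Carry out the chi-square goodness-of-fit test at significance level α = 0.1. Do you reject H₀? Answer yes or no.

n = 127; E_i = n·p_i = [35.28, 35.28, 35.28, 7.06, 14.11]
χ² = (5−35.28)²/35.28 + (15−35.28)²/35.28 + (39−35.28)²/35.28 + (33−7.06)²/7.06 + (35−14.11)²/14.11 = 164.3591
df = 4
p-value (upper-tail) = 0.00000
At α=0.1: p < α → reject H₀

reject H₀: yes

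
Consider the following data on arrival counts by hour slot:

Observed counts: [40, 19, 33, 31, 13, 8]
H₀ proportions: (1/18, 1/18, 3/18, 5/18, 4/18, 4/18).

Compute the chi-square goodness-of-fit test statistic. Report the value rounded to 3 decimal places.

test statistic = 177.806

n = 144; E_i = n·p_i = [8.00, 8.00, 24.00, 40.00, 32.00, 32.00]
χ² = (40−8.00)²/8.00 + (19−8.00)²/8.00 + (33−24.00)²/24.00 + (31−40.00)²/40.00 + (13−32.00)²/32.00 + (8−32.00)²/32.00 = 177.8063
df = 5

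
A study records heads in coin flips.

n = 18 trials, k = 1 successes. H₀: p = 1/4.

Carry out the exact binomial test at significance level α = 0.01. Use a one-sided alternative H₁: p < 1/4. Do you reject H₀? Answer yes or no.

reject H₀: no

Exact binomial: n=18, k=1, p₀=1/4=0.2500
P(X≤1) from Σ C(n,i)·p₀^i·(1−p₀)^(n−i)
p-value (one-sided, H₁ less) = 0.03946
At α=0.01: p ≥ α → fail to reject H₀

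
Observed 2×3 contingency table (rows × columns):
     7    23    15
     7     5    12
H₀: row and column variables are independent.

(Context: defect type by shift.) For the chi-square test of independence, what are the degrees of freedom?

df = (r−1)(c−1) = (2−1)·(3−1) = 2

degrees of freedom = 2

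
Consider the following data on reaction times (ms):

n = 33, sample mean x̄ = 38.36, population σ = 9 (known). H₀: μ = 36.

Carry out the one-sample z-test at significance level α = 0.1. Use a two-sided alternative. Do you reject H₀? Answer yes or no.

reject H₀: no

SE = σ/√n = 9/√33 = 1.5667
z = (x̄−μ₀)/SE = (38.36−36)/1.5667 = 1.5064
p-value (two-sided) = 0.13198
At α=0.1: p ≥ α → fail to reject H₀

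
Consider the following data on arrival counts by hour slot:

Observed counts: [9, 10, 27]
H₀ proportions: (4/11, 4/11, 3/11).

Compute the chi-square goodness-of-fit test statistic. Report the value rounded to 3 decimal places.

test statistic = 22.929

n = 46; E_i = n·p_i = [16.73, 16.73, 12.55]
χ² = (9−16.73)²/16.73 + (10−16.73)²/16.73 + (27−12.55)²/12.55 = 22.9293
df = 2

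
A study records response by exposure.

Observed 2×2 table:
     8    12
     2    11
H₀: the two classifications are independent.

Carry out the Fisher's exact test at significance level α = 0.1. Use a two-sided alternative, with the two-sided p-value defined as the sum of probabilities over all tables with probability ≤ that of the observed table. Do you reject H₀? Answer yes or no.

reject H₀: no

Margins: r₁=20, r₂=13, c₁=10, c₂=23, n=33
p_obs = C(20,8)·C(13,2)/C(33,10); sum pmf over tables with pmf ≤ p_obs
p-value (two-sided) = 0.24549
At α=0.1: p ≥ α → fail to reject H₀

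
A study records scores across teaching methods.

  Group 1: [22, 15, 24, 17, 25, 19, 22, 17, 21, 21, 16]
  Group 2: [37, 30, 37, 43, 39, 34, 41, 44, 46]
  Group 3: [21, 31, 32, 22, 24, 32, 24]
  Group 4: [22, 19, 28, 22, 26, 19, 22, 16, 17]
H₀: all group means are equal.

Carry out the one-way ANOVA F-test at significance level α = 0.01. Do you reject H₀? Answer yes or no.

Group means [19.91, 39.00, 26.57, 21.22], grand mean 26.306
SSB = Σnᵢ(x̄ᵢ−x̄)² = 2133.460; SSW = ΣΣ(x−x̄ᵢ)² = 588.179
MSB = 2133.460/3 = 711.1533; MSW = 588.179/32 = 18.3806
F = MSB/MSW = 38.6904
df = (3, 32)
p-value (upper-tail) = 0.00000
At α=0.01: p < α → reject H₀

reject H₀: yes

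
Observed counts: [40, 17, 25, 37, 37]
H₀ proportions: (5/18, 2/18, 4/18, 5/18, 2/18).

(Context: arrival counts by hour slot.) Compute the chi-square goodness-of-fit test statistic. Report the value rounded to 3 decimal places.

test statistic = 26.198

n = 156; E_i = n·p_i = [43.33, 17.33, 34.67, 43.33, 17.33]
χ² = (40−43.33)²/43.33 + (17−17.33)²/17.33 + (25−34.67)²/34.67 + (37−43.33)²/43.33 + (37−17.33)²/17.33 = 26.1981
df = 4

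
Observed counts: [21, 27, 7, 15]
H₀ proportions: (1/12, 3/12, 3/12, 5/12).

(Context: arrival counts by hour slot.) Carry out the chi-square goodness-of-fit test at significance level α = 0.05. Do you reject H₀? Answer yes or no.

reject H₀: yes

n = 70; E_i = n·p_i = [5.83, 17.50, 17.50, 29.17]
χ² = (21−5.83)²/5.83 + (27−17.50)²/17.50 + (7−17.50)²/17.50 + (15−29.17)²/29.17 = 57.7714
df = 3
p-value (upper-tail) = 0.00000
At α=0.05: p < α → reject H₀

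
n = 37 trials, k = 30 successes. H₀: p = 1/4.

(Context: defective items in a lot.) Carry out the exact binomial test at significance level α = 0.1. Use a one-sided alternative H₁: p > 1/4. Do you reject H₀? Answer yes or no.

reject H₀: yes

Exact binomial: n=37, k=30, p₀=1/4=0.2500
P(X≥30) from Σ C(n,i)·p₀^i·(1−p₀)^(n−i)
p-value (one-sided, H₁ greater) = 0.00000
At α=0.1: p < α → reject H₀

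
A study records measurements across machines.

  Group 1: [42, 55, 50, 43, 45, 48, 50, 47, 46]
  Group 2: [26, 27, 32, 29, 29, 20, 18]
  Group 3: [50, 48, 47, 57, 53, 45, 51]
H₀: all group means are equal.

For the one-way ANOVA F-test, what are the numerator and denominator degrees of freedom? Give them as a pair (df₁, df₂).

k = 3 groups, N = 23 total
df = (k−1, N−k) = (3−1, 23−3) = (2, 20)

degrees of freedom = [2, 20]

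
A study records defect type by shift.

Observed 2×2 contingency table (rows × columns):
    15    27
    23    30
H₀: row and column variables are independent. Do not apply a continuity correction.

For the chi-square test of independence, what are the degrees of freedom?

df = (r−1)(c−1) = (2−1)·(2−1) = 1

degrees of freedom = 1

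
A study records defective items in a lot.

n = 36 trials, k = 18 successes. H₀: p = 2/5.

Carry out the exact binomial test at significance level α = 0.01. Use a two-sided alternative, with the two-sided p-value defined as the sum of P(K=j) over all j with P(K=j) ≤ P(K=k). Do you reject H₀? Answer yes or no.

reject H₀: no

Exact binomial: n=36, k=18, p₀=2/5=0.4000
P(X=j) = C(n,j)·p₀^j·(1−p₀)^(n−j); p = Σ P(X=j) over j with P(X=j) ≤ P(X=18)
p-value (two-sided) = 0.23634
At α=0.01: p ≥ α → fail to reject H₀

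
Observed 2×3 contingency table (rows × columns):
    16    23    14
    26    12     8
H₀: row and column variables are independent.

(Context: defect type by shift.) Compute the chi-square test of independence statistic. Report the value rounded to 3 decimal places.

test statistic = 7.015

Row totals [53, 46], col totals [42, 35, 22], n=99
χ² = (16−22.48)²/22.48 + (23−18.74)²/18.74 + (14−11.78)²/11.78 + (26−19.52)²/19.52 + (12−16.26)²/16.26 + (8−10.22)²/10.22 = 7.0146
df = 2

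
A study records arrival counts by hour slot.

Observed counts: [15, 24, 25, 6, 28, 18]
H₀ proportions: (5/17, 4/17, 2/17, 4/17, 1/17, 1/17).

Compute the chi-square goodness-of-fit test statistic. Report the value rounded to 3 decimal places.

n = 116; E_i = n·p_i = [34.12, 27.29, 13.65, 27.29, 6.82, 6.82]
χ² = (15−34.12)²/34.12 + (24−27.29)²/27.29 + (25−13.65)²/13.65 + (6−27.29)²/27.29 + (28−6.82)²/6.82 + (18−6.82)²/6.82 = 121.1940
df = 5

test statistic = 121.194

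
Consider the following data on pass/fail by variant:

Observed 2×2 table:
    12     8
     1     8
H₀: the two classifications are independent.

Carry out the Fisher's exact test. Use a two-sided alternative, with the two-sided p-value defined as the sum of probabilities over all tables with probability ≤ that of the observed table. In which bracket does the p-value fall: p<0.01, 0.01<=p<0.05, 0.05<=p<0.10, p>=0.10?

Margins: r₁=20, r₂=9, c₁=13, c₂=16, n=29
p_obs = C(20,12)·C(9,1)/C(29,13); sum pmf over tables with pmf ≤ p_obs
p-value (two-sided) = 0.01998
→ bracket: 0.01<=p<0.05

p-value bracket: 0.01<=p<0.05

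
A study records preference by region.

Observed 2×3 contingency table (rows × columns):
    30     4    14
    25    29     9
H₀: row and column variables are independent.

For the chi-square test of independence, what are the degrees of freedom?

df = (r−1)(c−1) = (2−1)·(3−1) = 2

degrees of freedom = 2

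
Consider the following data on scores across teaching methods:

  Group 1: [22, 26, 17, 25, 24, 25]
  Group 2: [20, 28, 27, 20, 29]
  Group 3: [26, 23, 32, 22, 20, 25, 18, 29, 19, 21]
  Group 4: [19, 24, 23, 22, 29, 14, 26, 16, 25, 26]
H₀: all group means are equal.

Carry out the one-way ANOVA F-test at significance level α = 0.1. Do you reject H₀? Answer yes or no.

Group means [23.17, 24.80, 23.50, 22.40], grand mean 23.290
SSB = Σnᵢ(x̄ᵢ−x̄)² = 19.854; SSW = ΣΣ(x−x̄ᵢ)² = 518.533
MSB = 19.854/3 = 6.6179; MSW = 518.533/27 = 19.2049
F = MSB/MSW = 0.3446
df = (3, 27)
p-value (upper-tail) = 0.79329
At α=0.1: p ≥ α → fail to reject H₀

reject H₀: no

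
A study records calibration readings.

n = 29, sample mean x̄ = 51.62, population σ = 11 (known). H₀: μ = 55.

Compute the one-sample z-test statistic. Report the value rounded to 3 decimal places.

SE = σ/√n = 11/√29 = 2.0426
z = (x̄−μ₀)/SE = (51.62−55)/2.0426 = -1.6547

test statistic = -1.655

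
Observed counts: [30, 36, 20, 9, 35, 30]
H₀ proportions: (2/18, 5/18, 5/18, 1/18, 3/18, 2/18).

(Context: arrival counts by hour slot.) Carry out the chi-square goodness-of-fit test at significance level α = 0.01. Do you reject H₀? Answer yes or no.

reject H₀: yes

n = 160; E_i = n·p_i = [17.78, 44.44, 44.44, 8.89, 26.67, 17.78]
χ² = (30−17.78)²/17.78 + (36−44.44)²/44.44 + (20−44.44)²/44.44 + (9−8.89)²/8.89 + (35−26.67)²/26.67 + (30−17.78)²/17.78 = 34.4600
df = 5
p-value (upper-tail) = 0.00000
At α=0.01: p < α → reject H₀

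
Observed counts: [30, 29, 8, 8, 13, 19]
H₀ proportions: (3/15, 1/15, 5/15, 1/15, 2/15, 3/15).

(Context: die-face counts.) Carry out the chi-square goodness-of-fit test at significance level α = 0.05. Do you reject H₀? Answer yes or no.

reject H₀: yes

n = 107; E_i = n·p_i = [21.40, 7.13, 35.67, 7.13, 14.27, 21.40]
χ² = (30−21.40)²/21.40 + (29−7.13)²/7.13 + (8−35.67)²/35.67 + (8−7.13)²/7.13 + (13−14.27)²/14.27 + (19−21.40)²/21.40 = 92.4346
df = 5
p-value (upper-tail) = 0.00000
At α=0.05: p < α → reject H₀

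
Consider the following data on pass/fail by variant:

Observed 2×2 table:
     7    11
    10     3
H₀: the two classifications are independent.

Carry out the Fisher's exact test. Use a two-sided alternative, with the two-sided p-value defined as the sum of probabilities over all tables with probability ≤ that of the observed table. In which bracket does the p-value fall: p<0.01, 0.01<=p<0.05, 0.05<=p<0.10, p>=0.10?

Margins: r₁=18, r₂=13, c₁=17, c₂=14, n=31
p_obs = C(18,7)·C(13,10)/C(31,17); sum pmf over tables with pmf ≤ p_obs
p-value (two-sided) = 0.06686
→ bracket: 0.05<=p<0.10

p-value bracket: 0.05<=p<0.10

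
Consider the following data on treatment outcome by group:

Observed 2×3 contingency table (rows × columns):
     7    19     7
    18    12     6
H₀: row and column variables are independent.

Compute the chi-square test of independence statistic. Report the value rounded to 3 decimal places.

test statistic = 6.379

Row totals [33, 36], col totals [25, 31, 13], n=69
χ² = (7−11.96)²/11.96 + (19−14.83)²/14.83 + (7−6.22)²/6.22 + (18−13.04)²/13.04 + (12−16.17)²/16.17 + (6−6.78)²/6.78 = 6.3792
df = 2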